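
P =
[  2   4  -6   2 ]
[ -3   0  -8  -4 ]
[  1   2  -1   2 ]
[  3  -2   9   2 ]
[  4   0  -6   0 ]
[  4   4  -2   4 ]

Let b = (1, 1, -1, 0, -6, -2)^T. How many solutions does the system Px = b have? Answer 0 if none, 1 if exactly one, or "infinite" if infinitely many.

Row reduce the augmented matrix [P | b].
R2 ← R2 + (3/2)·R1: [0, 6, -17, -1, 5/2]
R3 ← R3 − (1/2)·R1: [0, 0, 2, 1, -3/2]
R4 ← R4 − (3/2)·R1: [0, -8, 18, -1, -3/2]
R5 ← R5 − (2)·R1: [0, -8, 6, -4, -8]
R6 ← R6 − (2)·R1: [0, -4, 10, 0, -4]
R4 ← R4 + (4/3)·R2: [0, 0, -14/3, -7/3, 11/6]
R5 ← R5 + (4/3)·R2: [0, 0, -50/3, -16/3, -14/3]
R6 ← R6 + (2/3)·R2: [0, 0, -4/3, -2/3, -7/3]
R4 ← R4 + (7/3)·R3: [0, 0, 0, 0, -5/3]
R5 ← R5 + (25/3)·R3: [0, 0, 0, 3, -103/6]
R6 ← R6 + (2/3)·R3: [0, 0, 0, 0, -10/3]
Swap R4 ↔ R5
R6 ← R6 − (2)·R5: [0, 0, 0, 0, 0]
The echelon form has 5 nonzero rows; the last pivot sits in the augmented column, so rank(P) = 4 but rank([P|b]) = 5.
Since the ranks differ, the system is inconsistent.
It has no solutions.

0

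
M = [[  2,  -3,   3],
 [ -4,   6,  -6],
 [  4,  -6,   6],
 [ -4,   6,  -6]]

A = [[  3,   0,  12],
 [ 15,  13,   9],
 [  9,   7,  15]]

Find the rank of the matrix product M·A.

First compute MA:
[[-12, -18,  42],
 [ 24,  36, -84],
 [-24, -36,  84],
 [ 24,  36, -84]]
Now row reduce the product.
R2 ← R2 + (2)·R1: [0, 0, 0]
R3 ← R3 − (2)·R1: [0, 0, 0]
R4 ← R4 + (2)·R1: [0, 0, 0]
1 nonzero row, so rank(MA) = 1.

1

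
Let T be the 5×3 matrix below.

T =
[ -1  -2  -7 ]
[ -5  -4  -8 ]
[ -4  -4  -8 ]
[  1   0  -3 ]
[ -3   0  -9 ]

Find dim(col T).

3

Row reduce to echelon form.
R2 ← R2 − (5)·R1: [0, 6, 27]
R3 ← R3 − (4)·R1: [0, 4, 20]
R4 ← R4 + R1: [0, -2, -10]
R5 ← R5 − (3)·R1: [0, 6, 12]
R3 ← R3 − (2/3)·R2: [0, 0, 2]
R4 ← R4 + (1/3)·R2: [0, 0, -1]
R5 ← R5 − R2: [0, 0, -15]
R4 ← R4 + (1/2)·R3: [0, 0, 0]
R5 ← R5 + (15/2)·R3: [0, 0, 0]
Echelon form has 3 nonzero rows, so rank(T) = 3.
The column space has dimension equal to the rank: 3.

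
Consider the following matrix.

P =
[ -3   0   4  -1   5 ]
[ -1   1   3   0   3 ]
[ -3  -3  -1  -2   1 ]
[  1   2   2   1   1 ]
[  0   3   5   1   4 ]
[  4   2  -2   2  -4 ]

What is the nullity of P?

3

Row reduce to echelon form.
R2 ← R2 − (1/3)·R1: [0, 1, 5/3, 1/3, 4/3]
R3 ← R3 − R1: [0, -3, -5, -1, -4]
R4 ← R4 + (1/3)·R1: [0, 2, 10/3, 2/3, 8/3]
R6 ← R6 + (4/3)·R1: [0, 2, 10/3, 2/3, 8/3]
R3 ← R3 + (3)·R2: [0, 0, 0, 0, 0]
R4 ← R4 − (2)·R2: [0, 0, 0, 0, 0]
R5 ← R5 − (3)·R2: [0, 0, 0, 0, 0]
R6 ← R6 − (2)·R2: [0, 0, 0, 0, 0]
2 nonzero rows, so rank(P) = 2.
P has 5 columns; by rank–nullity, nullity = 5 − 2 = 3.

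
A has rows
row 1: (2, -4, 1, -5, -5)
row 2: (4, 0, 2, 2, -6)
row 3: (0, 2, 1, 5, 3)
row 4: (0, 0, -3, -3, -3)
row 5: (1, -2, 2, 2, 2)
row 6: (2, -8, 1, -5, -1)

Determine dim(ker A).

Row reduce to echelon form.
R2 ← R2 − (2)·R1: [0, 8, 0, 12, 4]
R5 ← R5 − (1/2)·R1: [0, 0, 3/2, 9/2, 9/2]
R6 ← R6 − R1: [0, -4, 0, 0, 4]
R3 ← R3 − (1/4)·R2: [0, 0, 1, 2, 2]
R6 ← R6 + (1/2)·R2: [0, 0, 0, 6, 6]
R4 ← R4 + (3)·R3: [0, 0, 0, 3, 3]
R5 ← R5 − (3/2)·R3: [0, 0, 0, 3/2, 3/2]
R5 ← R5 − (1/2)·R4: [0, 0, 0, 0, 0]
R6 ← R6 − (2)·R4: [0, 0, 0, 0, 0]
4 nonzero rows, so rank(A) = 4.
A has 5 columns; by rank–nullity, nullity = 5 − 4 = 1.

1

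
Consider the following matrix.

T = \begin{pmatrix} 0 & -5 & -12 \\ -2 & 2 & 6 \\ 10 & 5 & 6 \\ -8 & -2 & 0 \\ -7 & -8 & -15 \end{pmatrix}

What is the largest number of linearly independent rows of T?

Row reduce to echelon form.
Swap R1 ↔ R2
R3 ← R3 + (5)·R1: [0, 15, 36]
R4 ← R4 − (4)·R1: [0, -10, -24]
R5 ← R5 − (7/2)·R1: [0, -15, -36]
R3 ← R3 + (3)·R2: [0, 0, 0]
R4 ← R4 − (2)·R2: [0, 0, 0]
R5 ← R5 − (3)·R2: [0, 0, 0]
Echelon form has 2 nonzero rows, so rank(T) = 2.
The rank gives the maximum number of linearly independent rows: 2.

2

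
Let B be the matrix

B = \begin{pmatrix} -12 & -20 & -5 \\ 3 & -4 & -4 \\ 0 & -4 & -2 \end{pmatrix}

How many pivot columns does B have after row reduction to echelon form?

Row reduce to echelon form.
R2 ← R2 + (1/4)·R1: [0, -9, -21/4]
R3 ← R3 − (4/9)·R2: [0, 0, 1/3]
Echelon form has 3 nonzero rows, so rank(B) = 3.
Each nonzero row contributes one pivot column: 3 pivot columns.

3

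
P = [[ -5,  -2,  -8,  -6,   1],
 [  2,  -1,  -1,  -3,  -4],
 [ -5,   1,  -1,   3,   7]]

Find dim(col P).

2

Row reduce to echelon form.
R2 ← R2 + (2/5)·R1: [0, -9/5, -21/5, -27/5, -18/5]
R3 ← R3 − R1: [0, 3, 7, 9, 6]
R3 ← R3 + (5/3)·R2: [0, 0, 0, 0, 0]
Echelon form has 2 nonzero rows, so rank(P) = 2.
The column space has dimension equal to the rank: 2.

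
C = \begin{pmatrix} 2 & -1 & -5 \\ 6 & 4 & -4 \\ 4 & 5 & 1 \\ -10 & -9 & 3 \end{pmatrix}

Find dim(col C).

Row reduce to echelon form.
R2 ← R2 − (3)·R1: [0, 7, 11]
R3 ← R3 − (2)·R1: [0, 7, 11]
R4 ← R4 + (5)·R1: [0, -14, -22]
R3 ← R3 − R2: [0, 0, 0]
R4 ← R4 + (2)·R2: [0, 0, 0]
Echelon form has 2 nonzero rows, so rank(C) = 2.
The column space has dimension equal to the rank: 2.

2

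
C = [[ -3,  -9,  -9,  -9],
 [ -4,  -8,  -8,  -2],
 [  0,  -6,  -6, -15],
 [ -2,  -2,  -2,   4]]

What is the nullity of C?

2

Row reduce to echelon form.
R2 ← R2 − (4/3)·R1: [0, 4, 4, 10]
R4 ← R4 − (2/3)·R1: [0, 4, 4, 10]
R3 ← R3 + (3/2)·R2: [0, 0, 0, 0]
R4 ← R4 − R2: [0, 0, 0, 0]
2 nonzero rows, so rank(C) = 2.
C has 4 columns; by rank–nullity, nullity = 4 − 2 = 2.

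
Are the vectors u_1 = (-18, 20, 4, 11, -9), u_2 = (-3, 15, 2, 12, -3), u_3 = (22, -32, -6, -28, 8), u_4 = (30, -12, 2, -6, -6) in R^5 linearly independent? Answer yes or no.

Form the matrix with these vectors as rows and row reduce.
R2 ← R2 − (1/6)·R1: [0, 35/3, 4/3, 61/6, -3/2]
R3 ← R3 + (11/9)·R1: [0, -68/9, -10/9, -131/9, -3]
R4 ← R4 + (5/3)·R1: [0, 64/3, 26/3, 37/3, -21]
R3 ← R3 + (68/105)·R2: [0, 0, -26/105, -279/35, -139/35]
R4 ← R4 − (64/35)·R2: [0, 0, 218/35, -219/35, -639/35]
R4 ← R4 + (327/13)·R3: [0, 0, 0, -2688/13, -1536/13]
4 nonzero rows, so the 4 vectors span a space of dimension 4.
Since 4 = 4, the vectors are linearly independent.

yes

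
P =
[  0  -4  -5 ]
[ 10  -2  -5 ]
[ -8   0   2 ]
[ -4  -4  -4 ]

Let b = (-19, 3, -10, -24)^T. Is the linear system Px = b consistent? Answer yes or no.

yes

Row reduce the augmented matrix [P | b].
Swap R1 ↔ R2
R3 ← R3 + (4/5)·R1: [0, -8/5, -2, -38/5]
R4 ← R4 + (2/5)·R1: [0, -24/5, -6, -114/5]
R3 ← R3 − (2/5)·R2: [0, 0, 0, 0]
R4 ← R4 − (6/5)·R2: [0, 0, 0, 0]
The echelon form has 2 nonzero rows, and every pivot lies in the first 3 columns, so rank(P) = rank([P|b]) = 2.
The system is consistent.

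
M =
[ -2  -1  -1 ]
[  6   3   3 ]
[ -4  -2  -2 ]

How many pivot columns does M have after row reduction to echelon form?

1

Row reduce to echelon form.
R2 ← R2 + (3)·R1: [0, 0, 0]
R3 ← R3 − (2)·R1: [0, 0, 0]
Echelon form has 1 nonzero row, so rank(M) = 1.
Each nonzero row contributes one pivot column: 1 pivot columns.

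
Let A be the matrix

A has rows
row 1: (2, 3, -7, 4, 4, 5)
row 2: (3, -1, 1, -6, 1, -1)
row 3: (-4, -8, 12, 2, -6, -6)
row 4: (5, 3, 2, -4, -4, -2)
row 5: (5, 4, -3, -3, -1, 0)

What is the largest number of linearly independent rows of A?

Row reduce to echelon form.
R2 ← R2 − (3/2)·R1: [0, -11/2, 23/2, -12, -5, -17/2]
R3 ← R3 + (2)·R1: [0, -2, -2, 10, 2, 4]
R4 ← R4 − (5/2)·R1: [0, -9/2, 39/2, -14, -14, -29/2]
R5 ← R5 − (5/2)·R1: [0, -7/2, 29/2, -13, -11, -25/2]
R3 ← R3 − (4/11)·R2: [0, 0, -68/11, 158/11, 42/11, 78/11]
R4 ← R4 − (9/11)·R2: [0, 0, 111/11, -46/11, -109/11, -83/11]
R5 ← R5 − (7/11)·R2: [0, 0, 79/11, -59/11, -86/11, -78/11]
R4 ← R4 + (111/68)·R3: [0, 0, 0, 655/34, -125/34, 137/34]
R5 ← R5 + (79/68)·R3: [0, 0, 0, 385/34, -115/34, 39/34]
R5 ← R5 − (77/131)·R4: [0, 0, 0, 0, -160/131, -160/131]
Echelon form has 5 nonzero rows, so rank(A) = 5.
The rank gives the maximum number of linearly independent rows: 5.

5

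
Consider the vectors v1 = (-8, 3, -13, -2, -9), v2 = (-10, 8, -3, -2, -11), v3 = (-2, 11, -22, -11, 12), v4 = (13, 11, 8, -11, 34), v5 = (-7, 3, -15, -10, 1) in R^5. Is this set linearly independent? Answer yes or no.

yes

Form the matrix with these vectors as rows and row reduce.
R2 ← R2 − (5/4)·R1: [0, 17/4, 53/4, 1/2, 1/4]
R3 ← R3 − (1/4)·R1: [0, 41/4, -75/4, -21/2, 57/4]
R4 ← R4 + (13/8)·R1: [0, 127/8, -105/8, -57/4, 155/8]
R5 ← R5 − (7/8)·R1: [0, 3/8, -29/8, -33/4, 71/8]
R3 ← R3 − (41/17)·R2: [0, 0, -862/17, -199/17, 232/17]
R4 ← R4 − (127/34)·R2: [0, 0, -2129/34, -274/17, 627/34]
R5 ← R5 − (3/34)·R2: [0, 0, -163/34, -141/17, 301/34]
R4 ← R4 − (2129/1724)·R3: [0, 0, 0, -2865/1724, 1369/862]
R5 ← R5 − (163/1724)·R3: [0, 0, 0, -12391/1724, 6519/862]
R5 ← R5 − (12391/2865)·R4: [0, 0, 0, 0, 1988/2865]
5 nonzero rows, so the 5 vectors span a space of dimension 5.
Since 5 = 5, the vectors are linearly independent.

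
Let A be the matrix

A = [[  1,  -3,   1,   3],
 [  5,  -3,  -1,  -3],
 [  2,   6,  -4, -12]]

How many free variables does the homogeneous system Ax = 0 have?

2

Row reduce to echelon form.
R2 ← R2 − (5)·R1: [0, 12, -6, -18]
R3 ← R3 − (2)·R1: [0, 12, -6, -18]
R3 ← R3 − R2: [0, 0, 0, 0]
2 nonzero rows, so rank(A) = 2.
A has 4 columns; by rank–nullity, nullity = 4 − 2 = 2.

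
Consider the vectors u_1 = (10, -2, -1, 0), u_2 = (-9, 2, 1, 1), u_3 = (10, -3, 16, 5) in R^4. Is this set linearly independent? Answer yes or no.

yes

Form the matrix with these vectors as rows and row reduce.
R2 ← R2 + (9/10)·R1: [0, 1/5, 1/10, 1]
R3 ← R3 − R1: [0, -1, 17, 5]
R3 ← R3 + (5)·R2: [0, 0, 35/2, 10]
3 nonzero rows, so the 3 vectors span a space of dimension 3.
Since 3 = 3, the vectors are linearly independent.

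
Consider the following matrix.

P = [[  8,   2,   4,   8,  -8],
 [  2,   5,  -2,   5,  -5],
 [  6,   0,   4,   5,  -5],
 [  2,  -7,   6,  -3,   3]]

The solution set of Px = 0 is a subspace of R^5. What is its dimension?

3

Row reduce to echelon form.
R2 ← R2 − (1/4)·R1: [0, 9/2, -3, 3, -3]
R3 ← R3 − (3/4)·R1: [0, -3/2, 1, -1, 1]
R4 ← R4 − (1/4)·R1: [0, -15/2, 5, -5, 5]
R3 ← R3 + (1/3)·R2: [0, 0, 0, 0, 0]
R4 ← R4 + (5/3)·R2: [0, 0, 0, 0, 0]
2 nonzero rows, so rank(P) = 2.
P has 5 columns; by rank–nullity, nullity = 5 − 2 = 3.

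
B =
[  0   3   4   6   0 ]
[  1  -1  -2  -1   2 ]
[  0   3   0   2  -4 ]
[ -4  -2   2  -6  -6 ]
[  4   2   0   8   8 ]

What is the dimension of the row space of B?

3

Row reduce to echelon form.
Swap R1 ↔ R2
R4 ← R4 + (4)·R1: [0, -6, -6, -10, 2]
R5 ← R5 − (4)·R1: [0, 6, 8, 12, 0]
R3 ← R3 − R2: [0, 0, -4, -4, -4]
R4 ← R4 + (2)·R2: [0, 0, 2, 2, 2]
R5 ← R5 − (2)·R2: [0, 0, 0, 0, 0]
R4 ← R4 + (1/2)·R3: [0, 0, 0, 0, 0]
Echelon form has 3 nonzero rows, so rank(B) = 3.
The row space has dimension equal to the rank: 3.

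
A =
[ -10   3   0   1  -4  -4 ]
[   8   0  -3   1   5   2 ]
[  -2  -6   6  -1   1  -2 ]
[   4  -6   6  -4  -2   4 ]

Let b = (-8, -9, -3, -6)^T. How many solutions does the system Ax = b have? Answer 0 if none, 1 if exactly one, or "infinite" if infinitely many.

Row reduce the augmented matrix [A | b].
R2 ← R2 + (4/5)·R1: [0, 12/5, -3, 9/5, 9/5, -6/5, -77/5]
R3 ← R3 − (1/5)·R1: [0, -33/5, 6, -6/5, 9/5, -6/5, -7/5]
R4 ← R4 + (2/5)·R1: [0, -24/5, 6, -18/5, -18/5, 12/5, -46/5]
R3 ← R3 + (11/4)·R2: [0, 0, -9/4, 15/4, 27/4, -9/2, -175/4]
R4 ← R4 + (2)·R2: [0, 0, 0, 0, 0, 0, -40]
The echelon form has 4 nonzero rows; the last pivot sits in the augmented column, so rank(A) = 3 but rank([A|b]) = 4.
Since the ranks differ, the system is inconsistent.
It has no solutions.

0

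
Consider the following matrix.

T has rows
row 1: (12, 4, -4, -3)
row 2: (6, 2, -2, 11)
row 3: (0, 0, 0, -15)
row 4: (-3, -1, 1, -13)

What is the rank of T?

Row reduce to echelon form.
R2 ← R2 − (1/2)·R1: [0, 0, 0, 25/2]
R4 ← R4 + (1/4)·R1: [0, 0, 0, -55/4]
R3 ← R3 + (6/5)·R2: [0, 0, 0, 0]
R4 ← R4 + (11/10)·R2: [0, 0, 0, 0]
Echelon form has 2 nonzero rows, so rank(T) = 2.

2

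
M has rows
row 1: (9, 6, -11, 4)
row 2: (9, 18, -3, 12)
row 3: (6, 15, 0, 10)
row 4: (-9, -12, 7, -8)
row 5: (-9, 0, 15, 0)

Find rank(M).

2

Row reduce to echelon form.
R2 ← R2 − R1: [0, 12, 8, 8]
R3 ← R3 − (2/3)·R1: [0, 11, 22/3, 22/3]
R4 ← R4 + R1: [0, -6, -4, -4]
R5 ← R5 + R1: [0, 6, 4, 4]
R3 ← R3 − (11/12)·R2: [0, 0, 0, 0]
R4 ← R4 + (1/2)·R2: [0, 0, 0, 0]
R5 ← R5 − (1/2)·R2: [0, 0, 0, 0]
Echelon form has 2 nonzero rows, so rank(M) = 2.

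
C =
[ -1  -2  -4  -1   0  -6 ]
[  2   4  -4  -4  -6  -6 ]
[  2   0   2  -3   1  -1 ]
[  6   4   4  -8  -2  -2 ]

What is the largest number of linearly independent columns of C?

3

Row reduce to echelon form.
R2 ← R2 + (2)·R1: [0, 0, -12, -6, -6, -18]
R3 ← R3 + (2)·R1: [0, -4, -6, -5, 1, -13]
R4 ← R4 + (6)·R1: [0, -8, -20, -14, -2, -38]
Swap R2 ↔ R3
R4 ← R4 − (2)·R2: [0, 0, -8, -4, -4, -12]
R4 ← R4 − (2/3)·R3: [0, 0, 0, 0, 0, 0]
Echelon form has 3 nonzero rows, so rank(C) = 3.
The rank gives the maximum number of linearly independent columns: 3.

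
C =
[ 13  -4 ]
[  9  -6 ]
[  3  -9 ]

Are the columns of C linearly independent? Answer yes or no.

Row reduce C to echelon form.
R2 ← R2 − (9/13)·R1: [0, -42/13]
R3 ← R3 − (3/13)·R1: [0, -105/13]
R3 ← R3 − (5/2)·R2: [0, 0]
2 pivots among 2 columns.
Every column is a pivot column, so the columns are linearly independent.

yes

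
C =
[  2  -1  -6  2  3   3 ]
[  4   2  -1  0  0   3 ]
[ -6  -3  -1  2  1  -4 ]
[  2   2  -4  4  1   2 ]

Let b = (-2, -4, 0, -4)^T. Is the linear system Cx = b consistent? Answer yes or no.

Row reduce the augmented matrix [C | b].
R2 ← R2 − (2)·R1: [0, 4, 11, -4, -6, -3, 0]
R3 ← R3 + (3)·R1: [0, -6, -19, 8, 10, 5, -6]
R4 ← R4 − R1: [0, 3, 2, 2, -2, -1, -2]
R3 ← R3 + (3/2)·R2: [0, 0, -5/2, 2, 1, 1/2, -6]
R4 ← R4 − (3/4)·R2: [0, 0, -25/4, 5, 5/2, 5/4, -2]
R4 ← R4 − (5/2)·R3: [0, 0, 0, 0, 0, 0, 13]
The echelon form has 4 nonzero rows; the last pivot sits in the augmented column, so rank(C) = 3 but rank([C|b]) = 4.
Since the ranks differ, the system is inconsistent.

no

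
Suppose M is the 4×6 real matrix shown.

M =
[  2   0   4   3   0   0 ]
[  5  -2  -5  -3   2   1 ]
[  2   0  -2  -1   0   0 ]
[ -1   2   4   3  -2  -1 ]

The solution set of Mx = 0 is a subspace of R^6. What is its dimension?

3

Row reduce to echelon form.
R2 ← R2 − (5/2)·R1: [0, -2, -15, -21/2, 2, 1]
R3 ← R3 − R1: [0, 0, -6, -4, 0, 0]
R4 ← R4 + (1/2)·R1: [0, 2, 6, 9/2, -2, -1]
R4 ← R4 + R2: [0, 0, -9, -6, 0, 0]
R4 ← R4 − (3/2)·R3: [0, 0, 0, 0, 0, 0]
3 nonzero rows, so rank(M) = 3.
M has 6 columns; by rank–nullity, nullity = 6 − 3 = 3.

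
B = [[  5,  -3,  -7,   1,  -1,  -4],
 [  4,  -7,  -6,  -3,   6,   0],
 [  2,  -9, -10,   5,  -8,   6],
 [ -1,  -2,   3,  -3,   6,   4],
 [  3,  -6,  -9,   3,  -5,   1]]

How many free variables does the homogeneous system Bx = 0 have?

Row reduce to echelon form.
R2 ← R2 − (4/5)·R1: [0, -23/5, -2/5, -19/5, 34/5, 16/5]
R3 ← R3 − (2/5)·R1: [0, -39/5, -36/5, 23/5, -38/5, 38/5]
R4 ← R4 + (1/5)·R1: [0, -13/5, 8/5, -14/5, 29/5, 16/5]
R5 ← R5 − (3/5)·R1: [0, -21/5, -24/5, 12/5, -22/5, 17/5]
R3 ← R3 − (39/23)·R2: [0, 0, -150/23, 254/23, -440/23, 50/23]
R4 ← R4 − (13/23)·R2: [0, 0, 42/23, -15/23, 45/23, 32/23]
R5 ← R5 − (21/23)·R2: [0, 0, -102/23, 135/23, -244/23, 11/23]
R4 ← R4 + (7/25)·R3: [0, 0, 0, 61/25, -17/5, 2]
R5 ← R5 − (17/25)·R3: [0, 0, 0, -41/25, 12/5, -1]
R5 ← R5 + (41/61)·R4: [0, 0, 0, 0, 7/61, 21/61]
5 nonzero rows, so rank(B) = 5.
B has 6 columns; by rank–nullity, nullity = 6 − 5 = 1.

1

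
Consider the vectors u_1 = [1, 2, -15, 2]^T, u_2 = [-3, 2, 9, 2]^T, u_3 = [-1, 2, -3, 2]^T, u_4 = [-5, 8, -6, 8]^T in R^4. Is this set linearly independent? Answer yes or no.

Form the matrix with these vectors as rows and row reduce.
R2 ← R2 + (3)·R1: [0, 8, -36, 8]
R3 ← R3 + R1: [0, 4, -18, 4]
R4 ← R4 + (5)·R1: [0, 18, -81, 18]
R3 ← R3 − (1/2)·R2: [0, 0, 0, 0]
R4 ← R4 − (9/4)·R2: [0, 0, 0, 0]
2 nonzero rows, so the 4 vectors span a space of dimension 2.
Since 2 < 4, the vectors are linearly dependent.

no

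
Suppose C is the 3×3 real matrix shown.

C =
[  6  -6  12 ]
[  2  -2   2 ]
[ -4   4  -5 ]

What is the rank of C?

2

Row reduce to echelon form.
R2 ← R2 − (1/3)·R1: [0, 0, -2]
R3 ← R3 + (2/3)·R1: [0, 0, 3]
R3 ← R3 + (3/2)·R2: [0, 0, 0]
Echelon form has 2 nonzero rows, so rank(C) = 2.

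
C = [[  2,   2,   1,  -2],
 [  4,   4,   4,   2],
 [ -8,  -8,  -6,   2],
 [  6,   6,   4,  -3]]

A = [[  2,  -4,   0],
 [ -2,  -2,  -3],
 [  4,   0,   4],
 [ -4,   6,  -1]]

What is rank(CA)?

First compute CA:
[[ 12, -24,   0],
 [  8, -12,   2],
 [-32,  60,  -2],
 [ 28, -54,   1]]
Now row reduce the product.
R2 ← R2 − (2/3)·R1: [0, 4, 2]
R3 ← R3 + (8/3)·R1: [0, -4, -2]
R4 ← R4 − (7/3)·R1: [0, 2, 1]
R3 ← R3 + R2: [0, 0, 0]
R4 ← R4 − (1/2)·R2: [0, 0, 0]
2 nonzero rows, so rank(CA) = 2.

2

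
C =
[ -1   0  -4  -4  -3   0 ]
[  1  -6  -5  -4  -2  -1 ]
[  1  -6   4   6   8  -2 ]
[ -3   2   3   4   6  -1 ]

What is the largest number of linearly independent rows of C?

Row reduce to echelon form.
R2 ← R2 + R1: [0, -6, -9, -8, -5, -1]
R3 ← R3 + R1: [0, -6, 0, 2, 5, -2]
R4 ← R4 − (3)·R1: [0, 2, 15, 16, 15, -1]
R3 ← R3 − R2: [0, 0, 9, 10, 10, -1]
R4 ← R4 + (1/3)·R2: [0, 0, 12, 40/3, 40/3, -4/3]
R4 ← R4 − (4/3)·R3: [0, 0, 0, 0, 0, 0]
Echelon form has 3 nonzero rows, so rank(C) = 3.
The rank gives the maximum number of linearly independent rows: 3.

3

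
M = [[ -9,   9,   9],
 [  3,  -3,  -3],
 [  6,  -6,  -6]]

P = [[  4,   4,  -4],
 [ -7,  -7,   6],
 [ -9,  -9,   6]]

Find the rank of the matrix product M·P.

1

First compute MP:
[[-180, -180, 144],
 [ 60,  60, -48],
 [120, 120, -96]]
Now row reduce the product.
R2 ← R2 + (1/3)·R1: [0, 0, 0]
R3 ← R3 + (2/3)·R1: [0, 0, 0]
1 nonzero row, so rank(MP) = 1.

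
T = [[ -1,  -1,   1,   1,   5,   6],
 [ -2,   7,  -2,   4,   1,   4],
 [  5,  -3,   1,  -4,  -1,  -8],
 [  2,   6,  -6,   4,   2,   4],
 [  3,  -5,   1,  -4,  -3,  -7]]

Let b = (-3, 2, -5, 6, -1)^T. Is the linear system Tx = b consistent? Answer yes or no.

yes

Row reduce the augmented matrix [T | b].
R2 ← R2 − (2)·R1: [0, 9, -4, 2, -9, -8, 8]
R3 ← R3 + (5)·R1: [0, -8, 6, 1, 24, 22, -20]
R4 ← R4 + (2)·R1: [0, 4, -4, 6, 12, 16, 0]
R5 ← R5 + (3)·R1: [0, -8, 4, -1, 12, 11, -10]
R3 ← R3 + (8/9)·R2: [0, 0, 22/9, 25/9, 16, 134/9, -116/9]
R4 ← R4 − (4/9)·R2: [0, 0, -20/9, 46/9, 16, 176/9, -32/9]
R5 ← R5 + (8/9)·R2: [0, 0, 4/9, 7/9, 4, 35/9, -26/9]
R4 ← R4 + (10/11)·R3: [0, 0, 0, 84/11, 336/11, 364/11, -168/11]
R5 ← R5 − (2/11)·R3: [0, 0, 0, 3/11, 12/11, 13/11, -6/11]
R5 ← R5 − (1/28)·R4: [0, 0, 0, 0, 0, 0, 0]
The echelon form has 4 nonzero rows, and every pivot lies in the first 6 columns, so rank(T) = rank([T|b]) = 4.
The system is consistent.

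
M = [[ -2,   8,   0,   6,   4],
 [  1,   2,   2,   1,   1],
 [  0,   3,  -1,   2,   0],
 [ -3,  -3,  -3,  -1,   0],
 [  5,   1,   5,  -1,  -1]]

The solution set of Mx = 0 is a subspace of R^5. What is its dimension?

2

Row reduce to echelon form.
R2 ← R2 + (1/2)·R1: [0, 6, 2, 4, 3]
R4 ← R4 − (3/2)·R1: [0, -15, -3, -10, -6]
R5 ← R5 + (5/2)·R1: [0, 21, 5, 14, 9]
R3 ← R3 − (1/2)·R2: [0, 0, -2, 0, -3/2]
R4 ← R4 + (5/2)·R2: [0, 0, 2, 0, 3/2]
R5 ← R5 − (7/2)·R2: [0, 0, -2, 0, -3/2]
R4 ← R4 + R3: [0, 0, 0, 0, 0]
R5 ← R5 − R3: [0, 0, 0, 0, 0]
3 nonzero rows, so rank(M) = 3.
M has 5 columns; by rank–nullity, nullity = 5 − 3 = 2.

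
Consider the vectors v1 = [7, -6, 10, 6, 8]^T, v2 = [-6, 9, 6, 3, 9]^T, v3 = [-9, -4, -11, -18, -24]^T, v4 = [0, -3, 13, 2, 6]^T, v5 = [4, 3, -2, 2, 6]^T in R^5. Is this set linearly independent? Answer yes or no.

Form the matrix with these vectors as rows and row reduce.
R2 ← R2 + (6/7)·R1: [0, 27/7, 102/7, 57/7, 111/7]
R3 ← R3 + (9/7)·R1: [0, -82/7, 13/7, -72/7, -96/7]
R5 ← R5 − (4/7)·R1: [0, 45/7, -54/7, -10/7, 10/7]
R3 ← R3 + (82/27)·R2: [0, 0, 415/9, 130/9, 310/9]
R4 ← R4 + (7/9)·R2: [0, 0, 73/3, 25/3, 55/3]
R5 ← R5 − (5/3)·R2: [0, 0, -32, -15, -25]
R4 ← R4 − (219/415)·R3: [0, 0, 0, 59/83, 13/83]
R5 ← R5 + (288/415)·R3: [0, 0, 0, -413/83, -91/83]
R5 ← R5 + (7)·R4: [0, 0, 0, 0, 0]
4 nonzero rows, so the 5 vectors span a space of dimension 4.
Since 4 < 5, the vectors are linearly dependent.

no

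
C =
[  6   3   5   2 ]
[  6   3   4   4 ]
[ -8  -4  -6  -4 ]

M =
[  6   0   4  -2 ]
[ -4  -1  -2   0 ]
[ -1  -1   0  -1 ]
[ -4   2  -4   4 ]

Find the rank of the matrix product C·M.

2

First compute CM:
[[ 11,  -4,  10,  -9],
 [  4,   1,   2,   0],
 [-10,   2,  -8,   6]]
Now row reduce the product.
R2 ← R2 − (4/11)·R1: [0, 27/11, -18/11, 36/11]
R3 ← R3 + (10/11)·R1: [0, -18/11, 12/11, -24/11]
R3 ← R3 + (2/3)·R2: [0, 0, 0, 0]
2 nonzero rows, so rank(CM) = 2.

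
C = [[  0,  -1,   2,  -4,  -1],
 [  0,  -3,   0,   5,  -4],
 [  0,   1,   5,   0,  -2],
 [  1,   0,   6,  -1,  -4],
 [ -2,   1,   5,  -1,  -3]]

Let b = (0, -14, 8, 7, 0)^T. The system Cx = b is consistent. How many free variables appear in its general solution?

0

Row reduce the augmented matrix [C | b].
Swap R1 ↔ R4
R5 ← R5 + (2)·R1: [0, 1, 17, -3, -11, 14]
R3 ← R3 + (1/3)·R2: [0, 0, 5, 5/3, -10/3, 10/3]
R4 ← R4 − (1/3)·R2: [0, 0, 2, -17/3, 1/3, 14/3]
R5 ← R5 + (1/3)·R2: [0, 0, 17, -4/3, -37/3, 28/3]
R4 ← R4 − (2/5)·R3: [0, 0, 0, -19/3, 5/3, 10/3]
R5 ← R5 − (17/5)·R3: [0, 0, 0, -7, -1, -2]
R5 ← R5 − (21/19)·R4: [0, 0, 0, 0, -54/19, -108/19]
The echelon form has 5 nonzero rows, and every pivot lies in the first 5 columns, so rank(C) = rank([C|b]) = 5.
The system is consistent.
Free variables = (unknowns) − (rank) = 5 − 5 = 0.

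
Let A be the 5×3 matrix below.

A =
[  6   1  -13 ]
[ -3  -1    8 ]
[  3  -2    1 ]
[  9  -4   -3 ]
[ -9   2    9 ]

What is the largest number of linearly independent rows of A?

2

Row reduce to echelon form.
R2 ← R2 + (1/2)·R1: [0, -1/2, 3/2]
R3 ← R3 − (1/2)·R1: [0, -5/2, 15/2]
R4 ← R4 − (3/2)·R1: [0, -11/2, 33/2]
R5 ← R5 + (3/2)·R1: [0, 7/2, -21/2]
R3 ← R3 − (5)·R2: [0, 0, 0]
R4 ← R4 − (11)·R2: [0, 0, 0]
R5 ← R5 + (7)·R2: [0, 0, 0]
Echelon form has 2 nonzero rows, so rank(A) = 2.
The rank gives the maximum number of linearly independent rows: 2.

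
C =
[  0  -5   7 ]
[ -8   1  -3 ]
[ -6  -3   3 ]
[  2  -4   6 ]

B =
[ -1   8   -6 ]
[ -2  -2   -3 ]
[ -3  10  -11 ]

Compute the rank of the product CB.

2

First compute CB:
[[-11,  80, -62],
 [ 15, -96,  78],
 [  3, -12,  12],
 [-12,  84, -66]]
Now row reduce the product.
R2 ← R2 + (15/11)·R1: [0, 144/11, -72/11]
R3 ← R3 + (3/11)·R1: [0, 108/11, -54/11]
R4 ← R4 − (12/11)·R1: [0, -36/11, 18/11]
R3 ← R3 − (3/4)·R2: [0, 0, 0]
R4 ← R4 + (1/4)·R2: [0, 0, 0]
2 nonzero rows, so rank(CB) = 2.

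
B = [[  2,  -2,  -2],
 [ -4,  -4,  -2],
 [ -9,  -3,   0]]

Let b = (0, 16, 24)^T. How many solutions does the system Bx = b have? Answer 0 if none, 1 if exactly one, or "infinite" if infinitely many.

infinite

Row reduce the augmented matrix [B | b].
R2 ← R2 + (2)·R1: [0, -8, -6, 16]
R3 ← R3 + (9/2)·R1: [0, -12, -9, 24]
R3 ← R3 − (3/2)·R2: [0, 0, 0, 0]
The echelon form has 2 nonzero rows, and every pivot lies in the first 3 columns, so rank(B) = rank([B|b]) = 2.
The system is consistent.
rank = 2 < 3 unknowns, so there are infinitely many solutions.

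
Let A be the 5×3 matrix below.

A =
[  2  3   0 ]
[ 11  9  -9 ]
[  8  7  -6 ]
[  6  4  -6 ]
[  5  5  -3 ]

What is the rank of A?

Row reduce to echelon form.
R2 ← R2 − (11/2)·R1: [0, -15/2, -9]
R3 ← R3 − (4)·R1: [0, -5, -6]
R4 ← R4 − (3)·R1: [0, -5, -6]
R5 ← R5 − (5/2)·R1: [0, -5/2, -3]
R3 ← R3 − (2/3)·R2: [0, 0, 0]
R4 ← R4 − (2/3)·R2: [0, 0, 0]
R5 ← R5 − (1/3)·R2: [0, 0, 0]
Echelon form has 2 nonzero rows, so rank(A) = 2.

2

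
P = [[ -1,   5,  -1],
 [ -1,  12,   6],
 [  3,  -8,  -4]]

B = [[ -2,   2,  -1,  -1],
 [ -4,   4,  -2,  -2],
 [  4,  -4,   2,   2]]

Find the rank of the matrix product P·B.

First compute PB:
[[-22,  22, -11, -11],
 [-22,  22, -11, -11],
 [ 10, -10,   5,   5]]
Now row reduce the product.
R2 ← R2 − R1: [0, 0, 0, 0]
R3 ← R3 + (5/11)·R1: [0, 0, 0, 0]
1 nonzero row, so rank(PB) = 1.

1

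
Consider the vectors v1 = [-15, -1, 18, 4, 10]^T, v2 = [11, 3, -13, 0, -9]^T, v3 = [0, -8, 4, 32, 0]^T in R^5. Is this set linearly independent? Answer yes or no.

yes

Form the matrix with these vectors as rows and row reduce.
R2 ← R2 + (11/15)·R1: [0, 34/15, 1/5, 44/15, -5/3]
R3 ← R3 + (60/17)·R2: [0, 0, 80/17, 720/17, -100/17]
3 nonzero rows, so the 3 vectors span a space of dimension 3.
Since 3 = 3, the vectors are linearly independent.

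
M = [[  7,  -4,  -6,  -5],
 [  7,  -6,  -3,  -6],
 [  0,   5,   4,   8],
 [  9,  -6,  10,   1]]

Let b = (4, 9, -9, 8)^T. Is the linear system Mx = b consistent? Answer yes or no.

no

Row reduce the augmented matrix [M | b].
R2 ← R2 − R1: [0, -2, 3, -1, 5]
R4 ← R4 − (9/7)·R1: [0, -6/7, 124/7, 52/7, 20/7]
R3 ← R3 + (5/2)·R2: [0, 0, 23/2, 11/2, 7/2]
R4 ← R4 − (3/7)·R2: [0, 0, 115/7, 55/7, 5/7]
R4 ← R4 − (10/7)·R3: [0, 0, 0, 0, -30/7]
The echelon form has 4 nonzero rows; the last pivot sits in the augmented column, so rank(M) = 3 but rank([M|b]) = 4.
Since the ranks differ, the system is inconsistent.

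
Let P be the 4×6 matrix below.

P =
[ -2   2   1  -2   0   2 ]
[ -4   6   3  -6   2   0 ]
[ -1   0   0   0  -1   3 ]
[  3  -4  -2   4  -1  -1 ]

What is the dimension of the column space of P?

Row reduce to echelon form.
R2 ← R2 − (2)·R1: [0, 2, 1, -2, 2, -4]
R3 ← R3 − (1/2)·R1: [0, -1, -1/2, 1, -1, 2]
R4 ← R4 + (3/2)·R1: [0, -1, -1/2, 1, -1, 2]
R3 ← R3 + (1/2)·R2: [0, 0, 0, 0, 0, 0]
R4 ← R4 + (1/2)·R2: [0, 0, 0, 0, 0, 0]
Echelon form has 2 nonzero rows, so rank(P) = 2.
The column space has dimension equal to the rank: 2.

2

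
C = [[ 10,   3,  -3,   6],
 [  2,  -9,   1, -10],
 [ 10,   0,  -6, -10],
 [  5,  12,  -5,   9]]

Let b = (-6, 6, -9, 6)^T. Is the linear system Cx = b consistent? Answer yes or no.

no

Row reduce the augmented matrix [C | b].
R2 ← R2 − (1/5)·R1: [0, -48/5, 8/5, -56/5, 36/5]
R3 ← R3 − R1: [0, -3, -3, -16, -3]
R4 ← R4 − (1/2)·R1: [0, 21/2, -7/2, 6, 9]
R3 ← R3 − (5/16)·R2: [0, 0, -7/2, -25/2, -21/4]
R4 ← R4 + (35/32)·R2: [0, 0, -7/4, -25/4, 135/8]
R4 ← R4 − (1/2)·R3: [0, 0, 0, 0, 39/2]
The echelon form has 4 nonzero rows; the last pivot sits in the augmented column, so rank(C) = 3 but rank([C|b]) = 4.
Since the ranks differ, the system is inconsistent.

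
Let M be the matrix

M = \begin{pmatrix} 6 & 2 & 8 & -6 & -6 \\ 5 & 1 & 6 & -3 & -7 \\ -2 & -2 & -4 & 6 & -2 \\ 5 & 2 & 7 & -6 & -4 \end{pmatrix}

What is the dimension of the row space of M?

Row reduce to echelon form.
R2 ← R2 − (5/6)·R1: [0, -2/3, -2/3, 2, -2]
R3 ← R3 + (1/3)·R1: [0, -4/3, -4/3, 4, -4]
R4 ← R4 − (5/6)·R1: [0, 1/3, 1/3, -1, 1]
R3 ← R3 − (2)·R2: [0, 0, 0, 0, 0]
R4 ← R4 + (1/2)·R2: [0, 0, 0, 0, 0]
Echelon form has 2 nonzero rows, so rank(M) = 2.
The row space has dimension equal to the rank: 2.

2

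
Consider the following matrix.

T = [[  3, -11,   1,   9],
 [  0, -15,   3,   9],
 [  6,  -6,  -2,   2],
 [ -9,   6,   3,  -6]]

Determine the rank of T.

3

Row reduce to echelon form.
R3 ← R3 − (2)·R1: [0, 16, -4, -16]
R4 ← R4 + (3)·R1: [0, -27, 6, 21]
R3 ← R3 + (16/15)·R2: [0, 0, -4/5, -32/5]
R4 ← R4 − (9/5)·R2: [0, 0, 3/5, 24/5]
R4 ← R4 + (3/4)·R3: [0, 0, 0, 0]
Echelon form has 3 nonzero rows, so rank(T) = 3.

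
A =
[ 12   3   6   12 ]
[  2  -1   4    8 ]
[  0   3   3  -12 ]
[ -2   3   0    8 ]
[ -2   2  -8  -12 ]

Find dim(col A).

4

Row reduce to echelon form.
R2 ← R2 − (1/6)·R1: [0, -3/2, 3, 6]
R4 ← R4 + (1/6)·R1: [0, 7/2, 1, 10]
R5 ← R5 + (1/6)·R1: [0, 5/2, -7, -10]
R3 ← R3 + (2)·R2: [0, 0, 9, 0]
R4 ← R4 + (7/3)·R2: [0, 0, 8, 24]
R5 ← R5 + (5/3)·R2: [0, 0, -2, 0]
R4 ← R4 − (8/9)·R3: [0, 0, 0, 24]
R5 ← R5 + (2/9)·R3: [0, 0, 0, 0]
Echelon form has 4 nonzero rows, so rank(A) = 4.
The column space has dimension equal to the rank: 4.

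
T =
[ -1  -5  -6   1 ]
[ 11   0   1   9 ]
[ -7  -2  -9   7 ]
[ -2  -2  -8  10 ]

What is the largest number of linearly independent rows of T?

Row reduce to echelon form.
R2 ← R2 + (11)·R1: [0, -55, -65, 20]
R3 ← R3 − (7)·R1: [0, 33, 33, 0]
R4 ← R4 − (2)·R1: [0, 8, 4, 8]
R3 ← R3 + (3/5)·R2: [0, 0, -6, 12]
R4 ← R4 + (8/55)·R2: [0, 0, -60/11, 120/11]
R4 ← R4 − (10/11)·R3: [0, 0, 0, 0]
Echelon form has 3 nonzero rows, so rank(T) = 3.
The rank gives the maximum number of linearly independent rows: 3.

3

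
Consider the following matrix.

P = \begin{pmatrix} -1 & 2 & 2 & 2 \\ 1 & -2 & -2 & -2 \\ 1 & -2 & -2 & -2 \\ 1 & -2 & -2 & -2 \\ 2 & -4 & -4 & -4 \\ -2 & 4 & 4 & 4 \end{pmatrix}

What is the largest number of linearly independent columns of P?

1

Row reduce to echelon form.
R2 ← R2 + R1: [0, 0, 0, 0]
R3 ← R3 + R1: [0, 0, 0, 0]
R4 ← R4 + R1: [0, 0, 0, 0]
R5 ← R5 + (2)·R1: [0, 0, 0, 0]
R6 ← R6 − (2)·R1: [0, 0, 0, 0]
Echelon form has 1 nonzero row, so rank(P) = 1.
The rank gives the maximum number of linearly independent columns: 1.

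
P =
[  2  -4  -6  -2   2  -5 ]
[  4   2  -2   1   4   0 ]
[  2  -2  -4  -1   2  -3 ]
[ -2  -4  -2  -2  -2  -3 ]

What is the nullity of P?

Row reduce to echelon form.
R2 ← R2 − (2)·R1: [0, 10, 10, 5, 0, 10]
R3 ← R3 − R1: [0, 2, 2, 1, 0, 2]
R4 ← R4 + R1: [0, -8, -8, -4, 0, -8]
R3 ← R3 − (1/5)·R2: [0, 0, 0, 0, 0, 0]
R4 ← R4 + (4/5)·R2: [0, 0, 0, 0, 0, 0]
2 nonzero rows, so rank(P) = 2.
P has 6 columns; by rank–nullity, nullity = 6 − 2 = 4.

4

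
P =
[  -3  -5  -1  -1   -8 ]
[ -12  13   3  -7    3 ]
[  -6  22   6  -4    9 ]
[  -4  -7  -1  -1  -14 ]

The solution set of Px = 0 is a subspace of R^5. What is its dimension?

Row reduce to echelon form.
R2 ← R2 − (4)·R1: [0, 33, 7, -3, 35]
R3 ← R3 − (2)·R1: [0, 32, 8, -2, 25]
R4 ← R4 − (4/3)·R1: [0, -1/3, 1/3, 1/3, -10/3]
R3 ← R3 − (32/33)·R2: [0, 0, 40/33, 10/11, -295/33]
R4 ← R4 + (1/99)·R2: [0, 0, 40/99, 10/33, -295/99]
R4 ← R4 − (1/3)·R3: [0, 0, 0, 0, 0]
3 nonzero rows, so rank(P) = 3.
P has 5 columns; by rank–nullity, nullity = 5 − 3 = 2.

2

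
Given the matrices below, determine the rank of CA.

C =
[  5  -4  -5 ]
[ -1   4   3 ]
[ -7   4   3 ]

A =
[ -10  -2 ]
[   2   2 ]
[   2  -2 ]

First compute CA:
[[-68,  -8],
 [ 24,   4],
 [ 84,  16]]
Now row reduce the product.
R2 ← R2 + (6/17)·R1: [0, 20/17]
R3 ← R3 + (21/17)·R1: [0, 104/17]
R3 ← R3 − (26/5)·R2: [0, 0]
2 nonzero rows, so rank(CA) = 2.

2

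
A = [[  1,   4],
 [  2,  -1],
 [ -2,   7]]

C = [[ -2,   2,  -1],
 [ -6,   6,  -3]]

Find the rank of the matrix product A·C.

1

First compute AC:
[[-26,  26, -13],
 [  2,  -2,   1],
 [-38,  38, -19]]
Now row reduce the product.
R2 ← R2 + (1/13)·R1: [0, 0, 0]
R3 ← R3 − (19/13)·R1: [0, 0, 0]
1 nonzero row, so rank(AC) = 1.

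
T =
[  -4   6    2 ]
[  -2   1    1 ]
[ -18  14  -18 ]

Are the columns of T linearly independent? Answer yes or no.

Row reduce T to echelon form.
R2 ← R2 − (1/2)·R1: [0, -2, 0]
R3 ← R3 − (9/2)·R1: [0, -13, -27]
R3 ← R3 − (13/2)·R2: [0, 0, -27]
3 pivots among 3 columns.
Every column is a pivot column, so the columns are linearly independent.

yes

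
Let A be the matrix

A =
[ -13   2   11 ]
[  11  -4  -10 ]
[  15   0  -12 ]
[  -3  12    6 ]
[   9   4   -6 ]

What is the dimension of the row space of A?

2

Row reduce to echelon form.
R2 ← R2 + (11/13)·R1: [0, -30/13, -9/13]
R3 ← R3 + (15/13)·R1: [0, 30/13, 9/13]
R4 ← R4 − (3/13)·R1: [0, 150/13, 45/13]
R5 ← R5 + (9/13)·R1: [0, 70/13, 21/13]
R3 ← R3 + R2: [0, 0, 0]
R4 ← R4 + (5)·R2: [0, 0, 0]
R5 ← R5 + (7/3)·R2: [0, 0, 0]
Echelon form has 2 nonzero rows, so rank(A) = 2.
The row space has dimension equal to the rank: 2.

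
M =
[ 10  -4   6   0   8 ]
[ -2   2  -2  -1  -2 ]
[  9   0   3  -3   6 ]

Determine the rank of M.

Row reduce to echelon form.
R2 ← R2 + (1/5)·R1: [0, 6/5, -4/5, -1, -2/5]
R3 ← R3 − (9/10)·R1: [0, 18/5, -12/5, -3, -6/5]
R3 ← R3 − (3)·R2: [0, 0, 0, 0, 0]
Echelon form has 2 nonzero rows, so rank(M) = 2.

2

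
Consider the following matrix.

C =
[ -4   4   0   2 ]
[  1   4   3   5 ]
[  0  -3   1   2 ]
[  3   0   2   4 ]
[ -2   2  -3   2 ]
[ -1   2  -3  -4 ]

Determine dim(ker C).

0

Row reduce to echelon form.
R2 ← R2 + (1/4)·R1: [0, 5, 3, 11/2]
R4 ← R4 + (3/4)·R1: [0, 3, 2, 11/2]
R5 ← R5 − (1/2)·R1: [0, 0, -3, 1]
R6 ← R6 − (1/4)·R1: [0, 1, -3, -9/2]
R3 ← R3 + (3/5)·R2: [0, 0, 14/5, 53/10]
R4 ← R4 − (3/5)·R2: [0, 0, 1/5, 11/5]
R6 ← R6 − (1/5)·R2: [0, 0, -18/5, -28/5]
R4 ← R4 − (1/14)·R3: [0, 0, 0, 51/28]
R5 ← R5 + (15/14)·R3: [0, 0, 0, 187/28]
R6 ← R6 + (9/7)·R3: [0, 0, 0, 17/14]
R5 ← R5 − (11/3)·R4: [0, 0, 0, 0]
R6 ← R6 − (2/3)·R4: [0, 0, 0, 0]
4 nonzero rows, so rank(C) = 4.
C has 4 columns; by rank–nullity, nullity = 4 − 4 = 0.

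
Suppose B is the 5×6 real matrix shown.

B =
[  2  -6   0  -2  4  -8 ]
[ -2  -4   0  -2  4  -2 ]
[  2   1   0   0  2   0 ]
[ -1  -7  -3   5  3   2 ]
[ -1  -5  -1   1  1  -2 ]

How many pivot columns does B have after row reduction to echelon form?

Row reduce to echelon form.
R2 ← R2 + R1: [0, -10, 0, -4, 8, -10]
R3 ← R3 − R1: [0, 7, 0, 2, -2, 8]
R4 ← R4 + (1/2)·R1: [0, -10, -3, 4, 5, -2]
R5 ← R5 + (1/2)·R1: [0, -8, -1, 0, 3, -6]
R3 ← R3 + (7/10)·R2: [0, 0, 0, -4/5, 18/5, 1]
R4 ← R4 − R2: [0, 0, -3, 8, -3, 8]
R5 ← R5 − (4/5)·R2: [0, 0, -1, 16/5, -17/5, 2]
Swap R3 ↔ R4
R5 ← R5 − (1/3)·R3: [0, 0, 0, 8/15, -12/5, -2/3]
R5 ← R5 + (2/3)·R4: [0, 0, 0, 0, 0, 0]
Echelon form has 4 nonzero rows, so rank(B) = 4.
Each nonzero row contributes one pivot column: 4 pivot columns.

4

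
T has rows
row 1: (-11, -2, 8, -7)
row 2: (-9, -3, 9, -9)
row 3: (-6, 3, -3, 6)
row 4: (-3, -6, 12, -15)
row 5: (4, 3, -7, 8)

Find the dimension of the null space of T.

Row reduce to echelon form.
R2 ← R2 − (9/11)·R1: [0, -15/11, 27/11, -36/11]
R3 ← R3 − (6/11)·R1: [0, 45/11, -81/11, 108/11]
R4 ← R4 − (3/11)·R1: [0, -60/11, 108/11, -144/11]
R5 ← R5 + (4/11)·R1: [0, 25/11, -45/11, 60/11]
R3 ← R3 + (3)·R2: [0, 0, 0, 0]
R4 ← R4 − (4)·R2: [0, 0, 0, 0]
R5 ← R5 + (5/3)·R2: [0, 0, 0, 0]
2 nonzero rows, so rank(T) = 2.
T has 4 columns; by rank–nullity, nullity = 4 − 2 = 2.

2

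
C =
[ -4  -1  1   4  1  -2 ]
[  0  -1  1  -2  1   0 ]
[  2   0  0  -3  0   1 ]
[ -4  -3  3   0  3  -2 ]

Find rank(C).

Row reduce to echelon form.
R3 ← R3 + (1/2)·R1: [0, -1/2, 1/2, -1, 1/2, 0]
R4 ← R4 − R1: [0, -2, 2, -4, 2, 0]
R3 ← R3 − (1/2)·R2: [0, 0, 0, 0, 0, 0]
R4 ← R4 − (2)·R2: [0, 0, 0, 0, 0, 0]
Echelon form has 2 nonzero rows, so rank(C) = 2.

2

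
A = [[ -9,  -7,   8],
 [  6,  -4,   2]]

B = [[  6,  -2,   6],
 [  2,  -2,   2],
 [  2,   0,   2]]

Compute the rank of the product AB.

2

First compute AB:
[[-52,  32, -52],
 [ 32,  -4,  32]]
Now row reduce the product.
R2 ← R2 + (8/13)·R1: [0, 204/13, 0]
2 nonzero rows, so rank(AB) = 2.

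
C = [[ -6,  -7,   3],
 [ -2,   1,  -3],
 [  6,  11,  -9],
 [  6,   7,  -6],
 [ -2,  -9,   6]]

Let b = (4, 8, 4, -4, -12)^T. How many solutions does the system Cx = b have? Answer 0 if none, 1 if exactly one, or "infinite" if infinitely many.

1

Row reduce the augmented matrix [C | b].
R2 ← R2 − (1/3)·R1: [0, 10/3, -4, 20/3]
R3 ← R3 + R1: [0, 4, -6, 8]
R4 ← R4 + R1: [0, 0, -3, 0]
R5 ← R5 − (1/3)·R1: [0, -20/3, 5, -40/3]
R3 ← R3 − (6/5)·R2: [0, 0, -6/5, 0]
R5 ← R5 + (2)·R2: [0, 0, -3, 0]
R4 ← R4 − (5/2)·R3: [0, 0, 0, 0]
R5 ← R5 − (5/2)·R3: [0, 0, 0, 0]
The echelon form has 3 nonzero rows, and every pivot lies in the first 3 columns, so rank(C) = rank([C|b]) = 3.
The system is consistent.
rank = 3 = number of unknowns, so the solution is unique.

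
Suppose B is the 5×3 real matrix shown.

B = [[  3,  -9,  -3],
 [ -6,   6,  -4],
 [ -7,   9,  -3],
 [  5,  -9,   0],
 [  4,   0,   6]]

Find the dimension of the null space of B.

1

Row reduce to echelon form.
R2 ← R2 + (2)·R1: [0, -12, -10]
R3 ← R3 + (7/3)·R1: [0, -12, -10]
R4 ← R4 − (5/3)·R1: [0, 6, 5]
R5 ← R5 − (4/3)·R1: [0, 12, 10]
R3 ← R3 − R2: [0, 0, 0]
R4 ← R4 + (1/2)·R2: [0, 0, 0]
R5 ← R5 + R2: [0, 0, 0]
2 nonzero rows, so rank(B) = 2.
B has 3 columns; by rank–nullity, nullity = 3 − 2 = 1.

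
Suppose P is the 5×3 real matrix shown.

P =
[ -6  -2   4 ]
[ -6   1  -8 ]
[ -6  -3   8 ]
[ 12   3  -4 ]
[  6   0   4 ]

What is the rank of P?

2

Row reduce to echelon form.
R2 ← R2 − R1: [0, 3, -12]
R3 ← R3 − R1: [0, -1, 4]
R4 ← R4 + (2)·R1: [0, -1, 4]
R5 ← R5 + R1: [0, -2, 8]
R3 ← R3 + (1/3)·R2: [0, 0, 0]
R4 ← R4 + (1/3)·R2: [0, 0, 0]
R5 ← R5 + (2/3)·R2: [0, 0, 0]
Echelon form has 2 nonzero rows, so rank(P) = 2.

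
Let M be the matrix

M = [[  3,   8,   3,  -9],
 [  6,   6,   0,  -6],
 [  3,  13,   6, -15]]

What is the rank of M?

2

Row reduce to echelon form.
R2 ← R2 − (2)·R1: [0, -10, -6, 12]
R3 ← R3 − R1: [0, 5, 3, -6]
R3 ← R3 + (1/2)·R2: [0, 0, 0, 0]
Echelon form has 2 nonzero rows, so rank(M) = 2.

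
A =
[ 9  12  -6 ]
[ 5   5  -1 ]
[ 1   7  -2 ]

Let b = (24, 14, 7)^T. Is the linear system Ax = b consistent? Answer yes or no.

Row reduce the augmented matrix [A | b].
R2 ← R2 − (5/9)·R1: [0, -5/3, 7/3, 2/3]
R3 ← R3 − (1/9)·R1: [0, 17/3, -4/3, 13/3]
R3 ← R3 + (17/5)·R2: [0, 0, 33/5, 33/5]
The echelon form has 3 nonzero rows, and every pivot lies in the first 3 columns, so rank(A) = rank([A|b]) = 3.
The system is consistent.

yes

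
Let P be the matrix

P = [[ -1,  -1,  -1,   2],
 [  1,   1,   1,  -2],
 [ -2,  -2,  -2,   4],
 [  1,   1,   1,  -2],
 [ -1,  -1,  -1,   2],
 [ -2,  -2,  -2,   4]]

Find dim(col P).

Row reduce to echelon form.
R2 ← R2 + R1: [0, 0, 0, 0]
R3 ← R3 − (2)·R1: [0, 0, 0, 0]
R4 ← R4 + R1: [0, 0, 0, 0]
R5 ← R5 − R1: [0, 0, 0, 0]
R6 ← R6 − (2)·R1: [0, 0, 0, 0]
Echelon form has 1 nonzero row, so rank(P) = 1.
The column space has dimension equal to the rank: 1.

1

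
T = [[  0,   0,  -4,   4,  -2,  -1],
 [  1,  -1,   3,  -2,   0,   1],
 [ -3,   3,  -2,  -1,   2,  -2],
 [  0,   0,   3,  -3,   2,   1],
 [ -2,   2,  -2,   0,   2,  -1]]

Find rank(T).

3

Row reduce to echelon form.
Swap R1 ↔ R2
R3 ← R3 + (3)·R1: [0, 0, 7, -7, 2, 1]
R5 ← R5 + (2)·R1: [0, 0, 4, -4, 2, 1]
R3 ← R3 + (7/4)·R2: [0, 0, 0, 0, -3/2, -3/4]
R4 ← R4 + (3/4)·R2: [0, 0, 0, 0, 1/2, 1/4]
R5 ← R5 + R2: [0, 0, 0, 0, 0, 0]
R4 ← R4 + (1/3)·R3: [0, 0, 0, 0, 0, 0]
Echelon form has 3 nonzero rows, so rank(T) = 3.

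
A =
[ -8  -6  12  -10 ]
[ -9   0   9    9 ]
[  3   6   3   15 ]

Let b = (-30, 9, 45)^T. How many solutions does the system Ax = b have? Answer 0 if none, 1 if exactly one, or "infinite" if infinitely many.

infinite

Row reduce the augmented matrix [A | b].
R2 ← R2 − (9/8)·R1: [0, 27/4, -9/2, 81/4, 171/4]
R3 ← R3 + (3/8)·R1: [0, 15/4, 15/2, 45/4, 135/4]
R3 ← R3 − (5/9)·R2: [0, 0, 10, 0, 10]
The echelon form has 3 nonzero rows, and every pivot lies in the first 4 columns, so rank(A) = rank([A|b]) = 3.
The system is consistent.
rank = 3 < 4 unknowns, so there are infinitely many solutions.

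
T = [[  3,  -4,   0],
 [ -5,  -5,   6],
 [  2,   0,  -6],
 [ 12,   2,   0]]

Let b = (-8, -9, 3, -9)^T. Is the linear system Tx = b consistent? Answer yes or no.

Row reduce the augmented matrix [T | b].
R2 ← R2 + (5/3)·R1: [0, -35/3, 6, -67/3]
R3 ← R3 − (2/3)·R1: [0, 8/3, -6, 25/3]
R4 ← R4 − (4)·R1: [0, 18, 0, 23]
R3 ← R3 + (8/35)·R2: [0, 0, -162/35, 113/35]
R4 ← R4 + (54/35)·R2: [0, 0, 324/35, -401/35]
R4 ← R4 + (2)·R3: [0, 0, 0, -5]
The echelon form has 4 nonzero rows; the last pivot sits in the augmented column, so rank(T) = 3 but rank([T|b]) = 4.
Since the ranks differ, the system is inconsistent.

no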